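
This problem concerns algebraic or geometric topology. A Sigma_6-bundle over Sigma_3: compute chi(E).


For a fiber bundle F -> E -> B (with CW structure): chi(E) = chi(B) * chi(F).
chi(Sigma_3) = -4, chi(Sigma_6) = -10.
chi(E) = (-4) * (-10) = 40

40


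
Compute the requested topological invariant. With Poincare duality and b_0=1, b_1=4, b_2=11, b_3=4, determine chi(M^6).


By Poincare duality b_k = b_{6-k}, so full Betti numbers: b_0=1, b_1=4, b_2=11, b_3=4, b_4=11, b_5=4, b_6=1.
chi = sum (-1)^k b_k = 12

12


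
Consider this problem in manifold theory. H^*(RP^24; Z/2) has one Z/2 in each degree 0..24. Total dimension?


H^k(RP^24; Z/2) = Z/2 for each 0 <= k <= 24.
Total dimension = 24 + 1 = 25

25


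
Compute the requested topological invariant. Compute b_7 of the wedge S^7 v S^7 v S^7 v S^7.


For a wedge of spheres, H_k (k>0) is free on one generator per sphere of dimension k.
Spheres of dimension 7: count = 4.
b_7 = 4

4


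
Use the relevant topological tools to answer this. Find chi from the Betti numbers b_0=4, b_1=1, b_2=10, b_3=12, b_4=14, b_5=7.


chi = sum_k (-1)^k b_k.
= (4) + (-1) + (10) + (-12) + (14) + (-7)
= 8

8


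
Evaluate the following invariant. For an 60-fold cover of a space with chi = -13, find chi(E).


For a finite covering: chi(E) = (number of sheets) * chi(B).
chi(E) = 60 * (-13) = -780

-780


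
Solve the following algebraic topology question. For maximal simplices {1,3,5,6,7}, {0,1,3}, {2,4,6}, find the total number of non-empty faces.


Each maximal simplex on m vertices has 2^m - 1 nonempty faces.
Take the union (dedupe shared faces).
Total distinct faces = 41

41


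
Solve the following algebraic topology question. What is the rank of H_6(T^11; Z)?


By the Kunneth formula, b_k(T^n) = C(n,k).
b_6(T^11) = C(11,6).
C(11,6) = 11!/(6!*5!) = 462

462


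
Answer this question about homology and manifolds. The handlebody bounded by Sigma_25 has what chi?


A genus-g handlebody deformation retracts to a wedge of g circles.
chi(vee_g S^1) = 1 - g.
chi(H_25) = 1 - 25 = -24

-24


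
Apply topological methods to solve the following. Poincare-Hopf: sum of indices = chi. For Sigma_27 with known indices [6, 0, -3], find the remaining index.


Poincare-Hopf: sum of indices = chi(M).
chi(Sigma_27) = 2 - 2*27 = -52.
Sum of known indices = 3.
x = chi - (sum known) = -52 - (3) = -55

-55


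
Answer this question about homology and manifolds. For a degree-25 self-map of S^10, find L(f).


On S^10: L(f) = tr(f_0*) + (-1)^10 tr(f_10*) = 1 + (-1)^10 * deg(f).
L(f) = 1 + (-1)^10 * 25 = 1 + 25 = 26

26


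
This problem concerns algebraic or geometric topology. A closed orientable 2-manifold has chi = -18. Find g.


chi = 2 - 2g for closed orientable surfaces.
-18 = 2 - 2g
2g = 2 - (-18) = 20
g = 10

10


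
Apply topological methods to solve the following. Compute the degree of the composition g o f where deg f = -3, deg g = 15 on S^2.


Degree is multiplicative under composition: deg(g o f) = deg(g) * deg(f).
= 15 * -3 = -45

-45


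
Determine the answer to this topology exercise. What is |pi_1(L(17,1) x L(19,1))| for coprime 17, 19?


pi_1(X x Y) = pi_1(X) x pi_1(Y).
pi_1(L(17,1)) = Z/17, pi_1(L(19,1)) = Z/19.
|Z/17 x Z/19| = 17 * 19 = 323

323


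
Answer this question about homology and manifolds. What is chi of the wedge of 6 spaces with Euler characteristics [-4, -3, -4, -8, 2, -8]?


chi(A v B) = chi(A) + chi(B) - 1 (one point identified).
For 6 spaces: chi = (sum chi_i) - (6 - 1).
sum = -25; chi = -25 - 5 = -30

-30


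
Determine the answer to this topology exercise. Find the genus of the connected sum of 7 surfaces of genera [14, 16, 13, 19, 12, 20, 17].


Genus is additive under connected sum of orientable surfaces.
g = 14 + 16 + 13 + 19 + 12 + 20 + 17 = 111

111


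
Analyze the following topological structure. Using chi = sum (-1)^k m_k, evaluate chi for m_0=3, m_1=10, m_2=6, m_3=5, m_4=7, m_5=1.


Morse theory: chi(M) = sum_k (-1)^k m_k where m_k = #(index-k critical points).
= (3) + (-10) + (6) + (-5) + (7) + (-1) = 0

0


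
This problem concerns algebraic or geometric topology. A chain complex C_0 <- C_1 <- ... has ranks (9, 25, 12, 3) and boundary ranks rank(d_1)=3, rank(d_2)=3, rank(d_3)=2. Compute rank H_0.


rank H_k = rank(ker d_k) - rank(im d_{k+1}).
rank(ker d_0) = rank(C_0) - rank(d_0) = 9 - 0 = 9.
rank(im d_{0+1}) = 3.
rank H_0 = 9 - 3 = 6

6


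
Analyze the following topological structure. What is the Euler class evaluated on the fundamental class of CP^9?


For any closed oriented manifold, <e(TM),[M]> = chi(M).
chi(CP^9) = 9+1 = 10

10


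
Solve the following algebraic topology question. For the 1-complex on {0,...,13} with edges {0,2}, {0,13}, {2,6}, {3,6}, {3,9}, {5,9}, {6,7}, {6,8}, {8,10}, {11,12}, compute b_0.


Run DFS/union-find over 14 vertices.
V = 14, E = 10.
Number of components = 4

4


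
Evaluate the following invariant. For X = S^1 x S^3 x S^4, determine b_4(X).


Each S^d has Poincare polynomial 1 + t^d.
The product S^1 x S^3 x S^4 has Poincare polynomial prod(1+t^d_i).
Expanding: b_0=1, b_1=1, b_3=1, b_4=2, b_5=1, b_7=1, b_8=1.
b_4 = 2

2


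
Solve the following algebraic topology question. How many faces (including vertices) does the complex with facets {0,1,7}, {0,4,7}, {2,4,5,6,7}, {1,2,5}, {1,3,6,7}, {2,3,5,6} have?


Each maximal simplex on m vertices has 2^m - 1 nonempty faces.
Take the union (dedupe shared faces).
Total distinct faces = 58

58


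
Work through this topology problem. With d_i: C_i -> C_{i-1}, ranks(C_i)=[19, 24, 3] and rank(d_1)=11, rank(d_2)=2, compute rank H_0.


rank H_k = rank(ker d_k) - rank(im d_{k+1}).
rank(ker d_0) = rank(C_0) - rank(d_0) = 19 - 0 = 19.
rank(im d_{0+1}) = 11.
rank H_0 = 19 - 11 = 8

8


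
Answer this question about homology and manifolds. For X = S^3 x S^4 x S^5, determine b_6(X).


Each S^d has Poincare polynomial 1 + t^d.
The product S^3 x S^4 x S^5 has Poincare polynomial prod(1+t^d_i).
Expanding: b_0=1, b_3=1, b_4=1, b_5=1, b_7=1, b_8=1, b_9=1, b_12=1.
b_6 = 0

0


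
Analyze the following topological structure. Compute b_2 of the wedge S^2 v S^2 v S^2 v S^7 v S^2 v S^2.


For a wedge of spheres, H_k (k>0) is free on one generator per sphere of dimension k.
Spheres of dimension 2: count = 5.
b_2 = 5

5


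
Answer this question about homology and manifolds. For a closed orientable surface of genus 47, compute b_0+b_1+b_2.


For Sigma_47: b_0 = 1, b_1 = 2g = 94, b_2 = 1.
Total = 1 + 94 + 1 = 96

96


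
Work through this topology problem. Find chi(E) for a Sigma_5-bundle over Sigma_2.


For a fiber bundle F -> E -> B (with CW structure): chi(E) = chi(B) * chi(F).
chi(Sigma_2) = -2, chi(Sigma_5) = -8.
chi(E) = (-2) * (-8) = 16

16


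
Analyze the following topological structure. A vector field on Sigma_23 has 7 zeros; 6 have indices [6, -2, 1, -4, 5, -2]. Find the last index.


Poincare-Hopf: sum of indices = chi(M).
chi(Sigma_23) = 2 - 2*23 = -44.
Sum of known indices = 4.
x = chi - (sum known) = -44 - (4) = -48

-48


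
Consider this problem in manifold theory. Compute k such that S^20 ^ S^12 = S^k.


S^m ^ S^n = S^{m+n}.
k = 20 + 12 = 32

32


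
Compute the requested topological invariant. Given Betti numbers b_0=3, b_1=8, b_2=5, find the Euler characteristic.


chi = sum_k (-1)^k b_k.
= (3) + (-8) + (5)
= 0

0


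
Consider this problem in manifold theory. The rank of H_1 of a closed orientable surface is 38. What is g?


For a closed orientable surface: b_1 = 2g.
38 = 2g
g = 38 / 2 = 19

19


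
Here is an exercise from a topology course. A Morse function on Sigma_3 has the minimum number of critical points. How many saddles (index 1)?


A perfect Morse function has m_k = b_k.
For Sigma_3: b_0=1, b_1=2g=6, b_2=1.
Saddles m_1 = 2g = 6

6


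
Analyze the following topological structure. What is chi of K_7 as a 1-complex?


K_7: V = 7, E = C(7,2) = 21.
chi = V - E = 7 - 21 = -14

-14


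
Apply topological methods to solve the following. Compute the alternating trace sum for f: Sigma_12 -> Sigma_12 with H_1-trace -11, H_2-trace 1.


L(f) = tr(f_0*) - tr(f_1*) + tr(f_2*).
= 1 - (-11) + (1)
= 13

13


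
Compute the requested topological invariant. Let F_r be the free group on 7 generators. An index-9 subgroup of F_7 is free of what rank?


Nielsen-Schreier: an index-n subgroup of F_r is free of rank 1 + n(r-1).
Equivalently: chi(cover) = n*chi(base); chi(vee_r S^1) = 1 - 7 = -6.
chi(E) = 9*(-6) = -54; rank = 1 - chi(E) = 1 - (-54) = 55.
rank = 1 + 9*(7-1) = 1 + 54 = 55

55


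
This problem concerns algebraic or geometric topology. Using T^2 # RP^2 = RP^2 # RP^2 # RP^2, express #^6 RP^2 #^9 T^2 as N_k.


Since a >= 1, the sum is non-orientable; each T^2 can be replaced by RP^2 # RP^2 (since T^2#RP^2 = 3RP^2).
Total crosscaps k = 6 + 2*9 = 24.
Check via chi: chi = 6*1 + 9*0 - (6+9-1)*2 = -22 = 2 - k = -22. Consistent.

24


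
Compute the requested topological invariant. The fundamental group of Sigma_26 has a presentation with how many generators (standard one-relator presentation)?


Standard presentation: pi_1(Sigma_g) = <a_1,b_1,...,a_g,b_g | [a_1,b_1]...[a_g,b_g] = 1>.
Number of generators = 2g = 2*26 = 52

52


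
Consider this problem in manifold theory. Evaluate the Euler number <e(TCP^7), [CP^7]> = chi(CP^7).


For any closed oriented manifold, <e(TM),[M]> = chi(M).
chi(CP^7) = 7+1 = 8

8


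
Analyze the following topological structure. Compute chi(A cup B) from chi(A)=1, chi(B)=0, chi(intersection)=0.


chi(A cup B) = chi(A) + chi(B) - chi(A cap B)
= 1 + (0) - (0)
= 1

1


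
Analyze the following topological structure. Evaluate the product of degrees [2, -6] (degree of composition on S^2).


Degree is multiplicative: deg(composition) = product of degrees.
= (2) * (-6) = -12

-12


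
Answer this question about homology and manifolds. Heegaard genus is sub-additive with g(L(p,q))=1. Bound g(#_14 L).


Heegaard genus satisfies g(A#B) <= g(A) + g(B).
Each lens space has g = 1.
Upper bound: 14 * 1 = 14

14


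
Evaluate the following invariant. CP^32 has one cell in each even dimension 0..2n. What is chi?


CP^32 has one cell in each even dimension 0, 2, ..., 2*32 (32+1 cells total).
All cells are even-dimensional, so chi = number of cells.
chi = 32 + 1 = 33

33


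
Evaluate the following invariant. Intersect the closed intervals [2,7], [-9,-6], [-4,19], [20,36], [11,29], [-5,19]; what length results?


Intersection = [max(a_i), min(b_i)] = [20, -6].
Since 20 > -6, the intersection is empty.
Length = 0

0


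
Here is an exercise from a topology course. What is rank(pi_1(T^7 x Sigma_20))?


pi_1(A x B) = pi_1(A) x pi_1(B); rank of abelianization = b_1.
b_1(T^7) = 7, b_1(Sigma_20) = 2*20 = 40.
b_1(product) = 7 + 40 = 47

47


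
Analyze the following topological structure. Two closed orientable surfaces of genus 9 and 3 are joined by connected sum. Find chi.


chi(Sigma_9) = 2 - 2*9 = -16
chi(Sigma_3) = 2 - 2*3 = -4
For surfaces: chi(A#B) = chi(A) + chi(B) - 2.
chi = -16 + -4 - 2 = -22

-22


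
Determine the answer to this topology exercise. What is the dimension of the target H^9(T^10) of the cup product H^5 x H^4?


Cup product: H^p x H^q -> H^{p+q}; here p+q = 5+4 = 9.
rank H^k(T^n) = C(n,k).
C(10,9) = 10

10


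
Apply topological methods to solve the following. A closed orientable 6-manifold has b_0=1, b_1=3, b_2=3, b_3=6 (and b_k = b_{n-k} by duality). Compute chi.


By Poincare duality b_k = b_{6-k}, so full Betti numbers: b_0=1, b_1=3, b_2=3, b_3=6, b_4=3, b_5=3, b_6=1.
chi = sum (-1)^k b_k = -4

-4


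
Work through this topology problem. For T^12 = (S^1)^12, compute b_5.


By the Kunneth formula, b_k(T^n) = C(n,k).
b_5(T^12) = C(12,5).
C(12,5) = 12!/(5!*7!) = 792

792


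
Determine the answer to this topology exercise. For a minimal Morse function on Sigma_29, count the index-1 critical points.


A perfect Morse function has m_k = b_k.
For Sigma_29: b_0=1, b_1=2g=58, b_2=1.
Saddles m_1 = 2g = 58

58


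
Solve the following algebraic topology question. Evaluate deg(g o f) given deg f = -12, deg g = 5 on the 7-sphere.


Degree is multiplicative under composition: deg(g o f) = deg(g) * deg(f).
= 5 * -12 = -60

-60


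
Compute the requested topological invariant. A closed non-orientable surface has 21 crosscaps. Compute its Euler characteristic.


For a non-orientable closed surface with k crosscaps: chi = 2 - k.
Here k = 21.
chi = 2 - 21 = -19

-19


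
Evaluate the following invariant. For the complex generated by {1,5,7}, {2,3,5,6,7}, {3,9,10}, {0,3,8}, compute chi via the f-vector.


Enumerate all faces; f-vector: f_0=10, f_1=18, f_2=13, f_3=5, f_4=1.
chi = sum (-1)^k f_k = 1

1


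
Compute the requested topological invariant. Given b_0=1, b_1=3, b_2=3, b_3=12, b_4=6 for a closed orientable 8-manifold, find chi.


By Poincare duality b_k = b_{8-k}, so full Betti numbers: b_0=1, b_1=3, b_2=3, b_3=12, b_4=6, b_5=12, b_6=3, b_7=3, b_8=1.
chi = sum (-1)^k b_k = -16

-16


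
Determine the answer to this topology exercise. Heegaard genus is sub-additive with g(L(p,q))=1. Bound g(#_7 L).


Heegaard genus satisfies g(A#B) <= g(A) + g(B).
Each lens space has g = 1.
Upper bound: 7 * 1 = 7

7


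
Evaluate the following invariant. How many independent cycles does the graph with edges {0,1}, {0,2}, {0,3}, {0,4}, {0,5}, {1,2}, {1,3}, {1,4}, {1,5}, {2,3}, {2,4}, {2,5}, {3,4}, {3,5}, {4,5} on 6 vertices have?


b_1 = E - V + (number of components).
E = 15, V = 6, components = 1.
b_1 = 15 - 6 + 1 = 10

10


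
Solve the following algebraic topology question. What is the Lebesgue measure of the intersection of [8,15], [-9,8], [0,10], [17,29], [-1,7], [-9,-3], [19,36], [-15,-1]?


Intersection = [max(a_i), min(b_i)] = [19, -3].
Since 19 > -3, the intersection is empty.
Length = 0

0


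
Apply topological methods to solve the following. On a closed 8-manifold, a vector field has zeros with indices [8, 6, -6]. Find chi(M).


Poincare-Hopf: chi(M) = sum of indices of zeros.
chi = (8) + (6) + (-6) = 8

8


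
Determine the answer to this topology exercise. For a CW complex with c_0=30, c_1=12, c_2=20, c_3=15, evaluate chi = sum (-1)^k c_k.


chi = sum_k (-1)^k c_k.
= (-1)^0*30 + (-1)^1*12 + (-1)^2*20 + (-1)^3*15
= (30) + (-12) + (20) + (-15)
= 23

23


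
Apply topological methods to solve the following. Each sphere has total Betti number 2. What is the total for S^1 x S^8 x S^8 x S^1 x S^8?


Total Betti number is multiplicative under products.
Each S^d (d>=1) has total Betti number 2.
There are 5 sphere factors.
Total = 2^5 = 32

32


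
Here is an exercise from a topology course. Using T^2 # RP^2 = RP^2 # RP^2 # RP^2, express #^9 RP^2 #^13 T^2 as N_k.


Since a >= 1, the sum is non-orientable; each T^2 can be replaced by RP^2 # RP^2 (since T^2#RP^2 = 3RP^2).
Total crosscaps k = 9 + 2*13 = 35.
Check via chi: chi = 9*1 + 13*0 - (9+13-1)*2 = -33 = 2 - k = -33. Consistent.

35


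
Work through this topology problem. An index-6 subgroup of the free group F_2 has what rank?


Nielsen-Schreier: an index-n subgroup of F_r is free of rank 1 + n(r-1).
Equivalently: chi(cover) = n*chi(base); chi(vee_r S^1) = 1 - 2 = -1.
chi(E) = 6*(-1) = -6; rank = 1 - chi(E) = 1 - (-6) = 7.
rank = 1 + 6*(2-1) = 1 + 6 = 7

7


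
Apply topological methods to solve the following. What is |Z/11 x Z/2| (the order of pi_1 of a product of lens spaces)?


pi_1(X x Y) = pi_1(X) x pi_1(Y).
pi_1(L(11,1)) = Z/11, pi_1(L(2,1)) = Z/2.
|Z/11 x Z/2| = 11 * 2 = 22

22


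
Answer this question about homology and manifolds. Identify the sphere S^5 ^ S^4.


S^m ^ S^n = S^{m+n}.
k = 5 + 4 = 9

9


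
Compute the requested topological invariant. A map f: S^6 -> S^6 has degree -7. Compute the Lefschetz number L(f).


On S^6: L(f) = tr(f_0*) + (-1)^6 tr(f_6*) = 1 + (-1)^6 * deg(f).
L(f) = 1 + (-1)^6 * -7 = 1 + -7 = -6

-6


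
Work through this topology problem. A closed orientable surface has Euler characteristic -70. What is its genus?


chi = 2 - 2g for closed orientable surfaces.
-70 = 2 - 2g
2g = 2 - (-70) = 72
g = 36

36


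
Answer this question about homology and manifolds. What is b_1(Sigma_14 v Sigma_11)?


For a wedge: H_1(A v B) = H_1(A) + H_1(B).
b_1(Sigma_14) = 28, b_1(Sigma_11) = 22.
b_1 = 28 + 22 = 50

50


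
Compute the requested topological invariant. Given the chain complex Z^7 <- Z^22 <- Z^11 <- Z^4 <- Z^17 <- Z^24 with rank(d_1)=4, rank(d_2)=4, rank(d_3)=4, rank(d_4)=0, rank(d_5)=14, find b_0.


rank H_k = rank(ker d_k) - rank(im d_{k+1}).
rank(ker d_0) = rank(C_0) - rank(d_0) = 7 - 0 = 7.
rank(im d_{0+1}) = 4.
rank H_0 = 7 - 4 = 3

3


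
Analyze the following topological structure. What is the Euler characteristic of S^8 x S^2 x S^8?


chi is multiplicative: chi(X x Y) = chi(X) chi(Y).
Each even-dim sphere has chi = 2. There are 3 factors.
chi = 2^3 = 8

8


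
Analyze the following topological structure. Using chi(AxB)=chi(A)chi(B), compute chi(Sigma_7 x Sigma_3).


chi(Sigma_7) = 2 - 2*7 = -12
chi(Sigma_3) = 2 - 2*3 = -4
chi(product) = (-12) * (-4) = 48

48


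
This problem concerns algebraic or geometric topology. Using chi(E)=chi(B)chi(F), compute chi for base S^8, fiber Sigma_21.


chi(S^8) = 2 (n even), chi(Sigma_21) = 2 - 2*21 = -40.
chi(E) = 2 * (-40) = -80

-80


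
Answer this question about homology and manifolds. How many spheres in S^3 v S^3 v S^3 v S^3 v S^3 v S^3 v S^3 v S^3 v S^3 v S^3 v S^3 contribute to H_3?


For a wedge of spheres, H_k (k>0) is free on one generator per sphere of dimension k.
Spheres of dimension 3: count = 11.
b_3 = 11

11


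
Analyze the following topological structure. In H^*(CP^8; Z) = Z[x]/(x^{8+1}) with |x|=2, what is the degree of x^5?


|x| = 2 in H^*(CP^n).
|x^5| = 5 * |x| = 5 * 2 = 10

10


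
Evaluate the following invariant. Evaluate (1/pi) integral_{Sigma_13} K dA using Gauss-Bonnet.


Gauss-Bonnet: integral K dA = 2*pi*chi(M).
chi(Sigma_13) = 2 - 2*13 = -24.
(integral K dA)/pi = 2*chi = 2*(-24) = -48

-48


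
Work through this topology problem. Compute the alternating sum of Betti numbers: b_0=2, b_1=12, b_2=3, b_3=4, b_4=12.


chi = sum_k (-1)^k b_k.
= (2) + (-12) + (3) + (-4) + (12)
= 1

1


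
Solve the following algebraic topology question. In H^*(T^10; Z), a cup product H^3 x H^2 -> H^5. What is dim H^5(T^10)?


Cup product: H^p x H^q -> H^{p+q}; here p+q = 3+2 = 5.
rank H^k(T^n) = C(n,k).
C(10,5) = 252

252


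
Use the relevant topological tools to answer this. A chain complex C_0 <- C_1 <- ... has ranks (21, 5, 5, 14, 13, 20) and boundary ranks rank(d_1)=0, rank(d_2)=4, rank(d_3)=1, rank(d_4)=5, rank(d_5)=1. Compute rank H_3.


rank H_k = rank(ker d_k) - rank(im d_{k+1}).
rank(ker d_3) = rank(C_3) - rank(d_3) = 14 - 1 = 13.
rank(im d_{3+1}) = 5.
rank H_3 = 13 - 5 = 8

8


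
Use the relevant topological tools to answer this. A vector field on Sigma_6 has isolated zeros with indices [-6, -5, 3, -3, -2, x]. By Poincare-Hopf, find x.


Poincare-Hopf: sum of indices = chi(M).
chi(Sigma_6) = 2 - 2*6 = -10.
Sum of known indices = -13.
x = chi - (sum known) = -10 - (-13) = 3

3


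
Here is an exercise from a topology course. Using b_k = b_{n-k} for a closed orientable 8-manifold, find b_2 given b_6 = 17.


Poincare duality for closed orientable n-manifolds: b_k = b_{n-k}.
Here n = 8, so b_2 = b_6 = 17

17


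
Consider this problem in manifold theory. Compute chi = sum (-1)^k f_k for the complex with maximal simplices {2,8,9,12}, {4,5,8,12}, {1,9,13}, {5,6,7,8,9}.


Enumerate all faces; f-vector: f_0=10, f_1=22, f_2=19, f_3=7, f_4=1.
chi = sum (-1)^k f_k = 1

1


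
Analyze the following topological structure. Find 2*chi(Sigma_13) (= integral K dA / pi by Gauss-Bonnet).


Gauss-Bonnet: integral K dA = 2*pi*chi(M).
chi(Sigma_13) = 2 - 2*13 = -24.
(integral K dA)/pi = 2*chi = 2*(-24) = -48

-48


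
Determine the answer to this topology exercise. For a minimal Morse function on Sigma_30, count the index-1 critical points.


A perfect Morse function has m_k = b_k.
For Sigma_30: b_0=1, b_1=2g=60, b_2=1.
Saddles m_1 = 2g = 60

60


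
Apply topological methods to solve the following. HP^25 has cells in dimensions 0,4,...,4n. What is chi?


HP^25 has one cell in each dimension 0, 4, ..., 4*25 (25+1 cells, all even-dim).
chi = 25 + 1 = 26

26


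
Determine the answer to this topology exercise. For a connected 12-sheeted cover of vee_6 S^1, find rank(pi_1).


Nielsen-Schreier: an index-n subgroup of F_r is free of rank 1 + n(r-1).
Equivalently: chi(cover) = n*chi(base); chi(vee_r S^1) = 1 - 6 = -5.
chi(E) = 12*(-5) = -60; rank = 1 - chi(E) = 1 - (-60) = 61.
rank = 1 + 12*(6-1) = 1 + 60 = 61

61


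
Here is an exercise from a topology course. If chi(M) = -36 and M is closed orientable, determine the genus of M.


chi = 2 - 2g for closed orientable surfaces.
-36 = 2 - 2g
2g = 2 - (-36) = 38
g = 19

19


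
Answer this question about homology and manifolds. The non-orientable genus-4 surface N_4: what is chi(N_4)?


For a non-orientable closed surface with k crosscaps: chi = 2 - k.
Here k = 4.
chi = 2 - 4 = -2

-2


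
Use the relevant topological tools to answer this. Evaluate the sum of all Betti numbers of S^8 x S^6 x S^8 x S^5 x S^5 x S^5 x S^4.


Total Betti number is multiplicative under products.
Each S^d (d>=1) has total Betti number 2.
There are 7 sphere factors.
Total = 2^7 = 128

128


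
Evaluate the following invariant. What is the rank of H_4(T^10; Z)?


By the Kunneth formula, b_k(T^n) = C(n,k).
b_4(T^10) = C(10,4).
C(10,4) = 10!/(4!*6!) = 210

210


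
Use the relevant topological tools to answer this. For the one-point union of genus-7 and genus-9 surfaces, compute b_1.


For a wedge: H_1(A v B) = H_1(A) + H_1(B).
b_1(Sigma_7) = 14, b_1(Sigma_9) = 18.
b_1 = 14 + 18 = 32

32


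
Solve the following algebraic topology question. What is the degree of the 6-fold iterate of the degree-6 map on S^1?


deg(f) = 6. Degree is multiplicative: deg(f^6) = (deg f)^6.
deg(f^6) = (6)^6 = 46656

46656


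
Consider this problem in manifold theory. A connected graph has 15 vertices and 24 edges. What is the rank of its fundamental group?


For a connected graph: rank(pi_1) = b_1 = E - V + 1 = 1 - chi.
chi = V - E = 15 - 24 = -9.
rank = 1 - (-9) = 24 - 15 + 1 = 10

10


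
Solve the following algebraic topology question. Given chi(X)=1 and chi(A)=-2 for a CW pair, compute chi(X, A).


Relative Euler characteristic: chi(X, A) = chi(X) - chi(A).
= 1 - (-2) = 3

3


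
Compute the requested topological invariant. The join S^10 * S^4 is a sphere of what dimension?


Join of spheres: S^m * S^n = S^{m+n+1}.
dim = 10 + 4 + 1 = 15

15


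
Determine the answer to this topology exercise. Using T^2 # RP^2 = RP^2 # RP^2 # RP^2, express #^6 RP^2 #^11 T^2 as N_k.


Since a >= 1, the sum is non-orientable; each T^2 can be replaced by RP^2 # RP^2 (since T^2#RP^2 = 3RP^2).
Total crosscaps k = 6 + 2*11 = 28.
Check via chi: chi = 6*1 + 11*0 - (6+11-1)*2 = -26 = 2 - k = -26. Consistent.

28


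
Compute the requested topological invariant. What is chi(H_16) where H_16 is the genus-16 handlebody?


A genus-g handlebody deformation retracts to a wedge of g circles.
chi(vee_g S^1) = 1 - g.
chi(H_16) = 1 - 16 = -15

-15


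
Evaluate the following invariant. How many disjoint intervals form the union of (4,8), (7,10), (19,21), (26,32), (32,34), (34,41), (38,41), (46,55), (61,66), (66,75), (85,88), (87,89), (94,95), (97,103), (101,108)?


Sort and merge overlapping open intervals.
Merged: (4,10), (19,21), (26,32), (32,34), (34,41), (46,55), (61,66), (66,75), (85,89), (94,95), (97,108).
Number of components = 11

11


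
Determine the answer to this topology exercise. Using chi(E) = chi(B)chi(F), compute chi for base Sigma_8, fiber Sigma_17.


For a fiber bundle F -> E -> B (with CW structure): chi(E) = chi(B) * chi(F).
chi(Sigma_8) = -14, chi(Sigma_17) = -32.
chi(E) = (-14) * (-32) = 448

448


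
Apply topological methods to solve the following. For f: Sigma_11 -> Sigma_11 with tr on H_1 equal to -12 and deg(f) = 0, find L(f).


L(f) = tr(f_0*) - tr(f_1*) + tr(f_2*).
= 1 - (-12) + (0)
= 13

13


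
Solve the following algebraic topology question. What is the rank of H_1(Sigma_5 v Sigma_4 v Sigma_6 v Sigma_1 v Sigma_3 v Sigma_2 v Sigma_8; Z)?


For a wedge X v Y: reduced H_k(X v Y) = H_k(X) + H_k(Y).
Each Sigma_g contributes b_1 = 2g.
b_1 = 10 + 8 + 12 + 2 + 6 + 4 + 16 = 58

58


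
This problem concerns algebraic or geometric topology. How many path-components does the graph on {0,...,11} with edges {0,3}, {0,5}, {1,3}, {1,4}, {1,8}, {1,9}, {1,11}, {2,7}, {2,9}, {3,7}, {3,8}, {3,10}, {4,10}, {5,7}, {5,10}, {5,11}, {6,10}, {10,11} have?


Run DFS/union-find over 12 vertices.
V = 12, E = 18.
Number of components = 1

1


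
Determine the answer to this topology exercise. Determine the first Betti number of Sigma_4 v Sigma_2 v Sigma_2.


For a wedge X v Y: reduced H_k(X v Y) = H_k(X) + H_k(Y).
Each Sigma_g contributes b_1 = 2g.
b_1 = 8 + 4 + 4 = 16

16


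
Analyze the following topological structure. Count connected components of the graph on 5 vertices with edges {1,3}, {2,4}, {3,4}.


Run DFS/union-find over 5 vertices.
V = 5, E = 3.
Number of components = 2

2


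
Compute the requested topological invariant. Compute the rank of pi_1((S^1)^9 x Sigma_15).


pi_1(A x B) = pi_1(A) x pi_1(B); rank of abelianization = b_1.
b_1(T^9) = 9, b_1(Sigma_15) = 2*15 = 30.
b_1(product) = 9 + 30 = 39

39


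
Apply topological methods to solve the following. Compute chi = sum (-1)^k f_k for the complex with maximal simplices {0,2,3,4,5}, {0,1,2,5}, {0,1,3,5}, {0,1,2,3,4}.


Enumerate all faces; f-vector: f_0=6, f_1=15, f_2=19, f_3=11, f_4=2.
chi = sum (-1)^k f_k = 1

1


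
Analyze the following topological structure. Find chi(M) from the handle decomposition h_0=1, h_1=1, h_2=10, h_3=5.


Handles of index k contribute (-1)^k to chi (same as CW cells).
chi = (1) + (-1) + (10) + (-5) = 5

5


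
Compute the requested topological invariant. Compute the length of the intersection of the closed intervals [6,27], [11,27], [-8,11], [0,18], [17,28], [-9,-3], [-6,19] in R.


Intersection = [max(a_i), min(b_i)] = [17, -3].
Since 17 > -3, the intersection is empty.
Length = 0

0


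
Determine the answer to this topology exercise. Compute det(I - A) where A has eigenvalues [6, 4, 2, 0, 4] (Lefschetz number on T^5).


For a torus self-map: L(f) = det(I - A) where A acts on H_1.
L(f) = (1-6) * (1-4) * (1-2) * (1-0) * (1-4) = -5 * -3 * -1 * 1 * -3 = 45

45


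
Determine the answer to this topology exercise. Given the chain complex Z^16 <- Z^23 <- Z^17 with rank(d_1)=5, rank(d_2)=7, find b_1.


rank H_k = rank(ker d_k) - rank(im d_{k+1}).
rank(ker d_1) = rank(C_1) - rank(d_1) = 23 - 5 = 18.
rank(im d_{1+1}) = 7.
rank H_1 = 18 - 7 = 11

11


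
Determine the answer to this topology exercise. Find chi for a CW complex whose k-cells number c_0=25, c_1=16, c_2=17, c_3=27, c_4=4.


chi = sum_k (-1)^k c_k.
= (-1)^0*25 + (-1)^1*16 + (-1)^2*17 + (-1)^3*27 + (-1)^4*4
= (25) + (-16) + (17) + (-27) + (4)
= 3

3


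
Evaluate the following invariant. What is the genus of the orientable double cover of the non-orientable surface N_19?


chi(N_19) = 2 - 19 = -17.
Double cover: chi(Sigma_g) = 2 * chi(N_19) = 2*(-17) = -34.
2 - 2g = -34, so g = (2 - (-34))/2 = 36/2 = 18

18


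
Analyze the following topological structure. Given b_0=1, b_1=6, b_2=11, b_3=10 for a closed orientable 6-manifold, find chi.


By Poincare duality b_k = b_{6-k}, so full Betti numbers: b_0=1, b_1=6, b_2=11, b_3=10, b_4=11, b_5=6, b_6=1.
chi = sum (-1)^k b_k = 2

2


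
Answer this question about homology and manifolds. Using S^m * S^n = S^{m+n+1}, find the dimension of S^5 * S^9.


Join of spheres: S^m * S^n = S^{m+n+1}.
dim = 5 + 9 + 1 = 15

15


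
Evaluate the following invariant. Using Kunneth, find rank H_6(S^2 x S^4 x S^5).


Each S^d has Poincare polynomial 1 + t^d.
The product S^2 x S^4 x S^5 has Poincare polynomial prod(1+t^d_i).
Expanding: b_0=1, b_2=1, b_4=1, b_5=1, b_6=1, b_7=1, b_9=1, b_11=1.
b_6 = 1

1


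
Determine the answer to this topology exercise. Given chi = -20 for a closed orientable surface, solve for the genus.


chi = 2 - 2g for closed orientable surfaces.
-20 = 2 - 2g
2g = 2 - (-20) = 22
g = 11

11


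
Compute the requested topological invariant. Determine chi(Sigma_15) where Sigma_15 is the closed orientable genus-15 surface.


For a closed orientable surface of genus g: chi = 2 - 2g.
Here g = 15.
chi = 2 - 2*15 = 2 - 30 = -28

-28


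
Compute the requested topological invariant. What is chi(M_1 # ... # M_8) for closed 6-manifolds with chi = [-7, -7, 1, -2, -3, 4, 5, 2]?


For n-manifolds: chi(A#B) = chi(A) + chi(B) - chi(S^6).
chi(S^6) = 1 + (-1)^6 = 2.
chi(#) = (sum chi_i) - (8-1)*chi(S^6) = -7 - 7*2 = -21

-21


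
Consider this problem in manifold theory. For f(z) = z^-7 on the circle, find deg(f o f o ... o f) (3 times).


deg(f) = -7. Degree is multiplicative: deg(f^3) = (deg f)^3.
deg(f^3) = (-7)^3 = -343

-343


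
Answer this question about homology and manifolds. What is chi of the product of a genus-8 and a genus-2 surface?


chi(Sigma_8) = 2 - 2*8 = -14
chi(Sigma_2) = 2 - 2*2 = -2
chi(product) = (-14) * (-2) = 28

28


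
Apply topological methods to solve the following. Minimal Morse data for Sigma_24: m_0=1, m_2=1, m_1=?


A perfect Morse function has m_k = b_k.
For Sigma_24: b_0=1, b_1=2g=48, b_2=1.
Saddles m_1 = 2g = 48

48


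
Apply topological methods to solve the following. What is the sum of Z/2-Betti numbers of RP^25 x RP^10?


dim H^*(RP^n; Z/2) = n+1 (one Z/2 in each degree 0..n).
Total Betti number is multiplicative.
Total = (25+1) * (10+1) = 26 * 11 = 286

286


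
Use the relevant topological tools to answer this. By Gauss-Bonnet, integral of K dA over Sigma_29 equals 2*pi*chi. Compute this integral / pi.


Gauss-Bonnet: integral K dA = 2*pi*chi(M).
chi(Sigma_29) = 2 - 2*29 = -56.
(integral K dA)/pi = 2*chi = 2*(-56) = -112

-112


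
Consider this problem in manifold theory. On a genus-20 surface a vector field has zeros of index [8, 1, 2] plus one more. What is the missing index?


Poincare-Hopf: sum of indices = chi(M).
chi(Sigma_20) = 2 - 2*20 = -38.
Sum of known indices = 11.
x = chi - (sum known) = -38 - (11) = -49

-49


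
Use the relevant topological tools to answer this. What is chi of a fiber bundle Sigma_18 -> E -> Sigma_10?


For a fiber bundle F -> E -> B (with CW structure): chi(E) = chi(B) * chi(F).
chi(Sigma_10) = -18, chi(Sigma_18) = -34.
chi(E) = (-18) * (-34) = 612

612


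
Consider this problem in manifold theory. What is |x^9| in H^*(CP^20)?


|x| = 2 in H^*(CP^n).
|x^9| = 9 * |x| = 9 * 2 = 18

18


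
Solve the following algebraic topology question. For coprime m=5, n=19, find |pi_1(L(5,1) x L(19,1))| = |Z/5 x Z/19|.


pi_1(X x Y) = pi_1(X) x pi_1(Y).
pi_1(L(5,1)) = Z/5, pi_1(L(19,1)) = Z/19.
|Z/5 x Z/19| = 5 * 19 = 95

95


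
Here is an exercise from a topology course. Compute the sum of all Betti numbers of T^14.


b_k(T^14) = C(14,k), so the sum over k is sum_k C(14,k) = 2^14.
Total = 2^14 = 16384

16384


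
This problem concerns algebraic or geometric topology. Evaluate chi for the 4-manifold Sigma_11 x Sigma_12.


chi(Sigma_11) = 2 - 2*11 = -20
chi(Sigma_12) = 2 - 2*12 = -22
chi(product) = (-20) * (-22) = 440

440


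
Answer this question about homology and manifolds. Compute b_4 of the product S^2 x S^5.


Each S^d has Poincare polynomial 1 + t^d.
The product S^2 x S^5 has Poincare polynomial prod(1+t^d_i).
Expanding: b_0=1, b_2=1, b_5=1, b_7=1.
b_4 = 0

0


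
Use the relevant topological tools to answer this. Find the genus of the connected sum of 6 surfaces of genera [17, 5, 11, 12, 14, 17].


Genus is additive under connected sum of orientable surfaces.
g = 17 + 5 + 11 + 12 + 14 + 17 = 76

76


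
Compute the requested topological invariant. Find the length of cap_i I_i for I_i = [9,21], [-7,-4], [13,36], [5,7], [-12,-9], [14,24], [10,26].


Intersection = [max(a_i), min(b_i)] = [14, -9].
Since 14 > -9, the intersection is empty.
Length = 0

0


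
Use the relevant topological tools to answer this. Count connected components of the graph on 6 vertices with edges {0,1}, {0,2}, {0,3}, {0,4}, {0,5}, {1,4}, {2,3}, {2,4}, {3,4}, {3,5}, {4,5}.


Run DFS/union-find over 6 vertices.
V = 6, E = 11.
Number of components = 1

1


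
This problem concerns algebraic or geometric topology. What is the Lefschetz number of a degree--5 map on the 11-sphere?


On S^11: L(f) = tr(f_0*) + (-1)^11 tr(f_11*) = 1 + (-1)^11 * deg(f).
L(f) = 1 + (-1)^11 * -5 = 1 + 5 = 6

6


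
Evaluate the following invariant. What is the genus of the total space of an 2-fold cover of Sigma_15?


For an n-sheeted cover: chi(E) = n * chi(B).
chi(Sigma_15) = 2 - 2*15 = -28.
chi(E) = 2 * (-28) = -56.
genus(E) = (2 - chi(E))/2 = (2 - (-56))/2 = 58/2 = 29

29


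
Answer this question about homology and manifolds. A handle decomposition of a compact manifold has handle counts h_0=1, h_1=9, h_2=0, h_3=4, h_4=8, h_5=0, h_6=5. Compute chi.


Handles of index k contribute (-1)^k to chi (same as CW cells).
chi = (1) + (-9) + (0) + (-4) + (8) + (0) + (5) = 1

1


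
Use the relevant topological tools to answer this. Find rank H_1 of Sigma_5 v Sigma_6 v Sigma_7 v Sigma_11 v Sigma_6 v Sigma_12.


For a wedge X v Y: reduced H_k(X v Y) = H_k(X) + H_k(Y).
Each Sigma_g contributes b_1 = 2g.
b_1 = 10 + 12 + 14 + 22 + 12 + 24 = 94

94


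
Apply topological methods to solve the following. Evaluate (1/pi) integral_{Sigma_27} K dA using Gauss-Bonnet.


Gauss-Bonnet: integral K dA = 2*pi*chi(M).
chi(Sigma_27) = 2 - 2*27 = -52.
(integral K dA)/pi = 2*chi = 2*(-52) = -104

-104


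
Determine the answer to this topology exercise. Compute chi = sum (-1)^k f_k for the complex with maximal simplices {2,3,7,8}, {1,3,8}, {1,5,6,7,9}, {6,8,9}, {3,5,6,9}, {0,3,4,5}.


Enumerate all faces; f-vector: f_0=10, f_1=28, f_2=23, f_3=8, f_4=1.
chi = sum (-1)^k f_k = -2

-2


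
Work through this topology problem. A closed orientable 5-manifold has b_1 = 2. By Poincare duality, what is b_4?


Poincare duality for closed orientable n-manifolds: b_k = b_{n-k}.
Here n = 5, so b_4 = b_1 = 2

2


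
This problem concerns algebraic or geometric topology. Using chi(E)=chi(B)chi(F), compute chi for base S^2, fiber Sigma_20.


chi(S^2) = 2 (n even), chi(Sigma_20) = 2 - 2*20 = -38.
chi(E) = 2 * (-38) = -76

-76


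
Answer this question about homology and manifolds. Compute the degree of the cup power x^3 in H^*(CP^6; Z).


|x| = 2 in H^*(CP^n).
|x^3| = 3 * |x| = 3 * 2 = 6

6


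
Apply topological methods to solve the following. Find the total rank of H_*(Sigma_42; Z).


For Sigma_42: b_0 = 1, b_1 = 2g = 84, b_2 = 1.
Total = 1 + 84 + 1 = 86

86


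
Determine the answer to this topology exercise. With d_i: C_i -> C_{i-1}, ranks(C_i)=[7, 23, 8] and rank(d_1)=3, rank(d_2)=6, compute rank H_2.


rank H_k = rank(ker d_k) - rank(im d_{k+1}).
rank(ker d_2) = rank(C_2) - rank(d_2) = 8 - 6 = 2.
rank(im d_{2+1}) = 0.
rank H_2 = 2 - 0 = 2

2


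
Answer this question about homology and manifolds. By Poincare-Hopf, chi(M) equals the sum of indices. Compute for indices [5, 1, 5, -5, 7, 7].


Poincare-Hopf: chi(M) = sum of indices of zeros.
chi = (5) + (1) + (5) + (-5) + (7) + (7) = 20

20


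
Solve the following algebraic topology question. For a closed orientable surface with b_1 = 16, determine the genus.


For a closed orientable surface: b_1 = 2g.
16 = 2g
g = 16 / 2 = 8

8


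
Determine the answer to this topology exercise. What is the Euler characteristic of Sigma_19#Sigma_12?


chi(Sigma_19) = 2 - 2*19 = -36
chi(Sigma_12) = 2 - 2*12 = -22
For surfaces: chi(A#B) = chi(A) + chi(B) - 2.
chi = -36 + -22 - 2 = -60

-60


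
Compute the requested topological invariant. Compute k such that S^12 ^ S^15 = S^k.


S^m ^ S^n = S^{m+n}.
k = 12 + 15 = 27

27


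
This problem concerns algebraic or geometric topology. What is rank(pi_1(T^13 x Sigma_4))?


pi_1(A x B) = pi_1(A) x pi_1(B); rank of abelianization = b_1.
b_1(T^13) = 13, b_1(Sigma_4) = 2*4 = 8.
b_1(product) = 13 + 8 = 21

21


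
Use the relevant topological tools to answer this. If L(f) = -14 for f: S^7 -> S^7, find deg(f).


L(f) = 1 + (-1)^7 deg(f) on S^7.
-14 = 1 + (-1)^7 * deg(f)
(-1)^7 * deg(f) = -15
deg(f) = 15

15


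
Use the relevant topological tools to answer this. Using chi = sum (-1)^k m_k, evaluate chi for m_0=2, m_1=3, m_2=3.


Morse theory: chi(M) = sum_k (-1)^k m_k where m_k = #(index-k critical points).
= (2) + (-3) + (3) = 2

2


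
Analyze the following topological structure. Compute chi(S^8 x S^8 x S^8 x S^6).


chi is multiplicative: chi(X x Y) = chi(X) chi(Y).
Each even-dim sphere has chi = 2. There are 4 factors.
chi = 2^4 = 16

16


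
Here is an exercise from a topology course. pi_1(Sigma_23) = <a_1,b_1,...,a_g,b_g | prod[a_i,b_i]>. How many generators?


Standard presentation: pi_1(Sigma_g) = <a_1,b_1,...,a_g,b_g | [a_1,b_1]...[a_g,b_g] = 1>.
Number of generators = 2g = 2*23 = 46

46


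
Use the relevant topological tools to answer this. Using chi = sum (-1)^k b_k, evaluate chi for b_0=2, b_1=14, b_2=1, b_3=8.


chi = sum_k (-1)^k b_k.
= (2) + (-14) + (1) + (-8)
= -19

-19


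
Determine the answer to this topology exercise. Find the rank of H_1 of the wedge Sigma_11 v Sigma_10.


For a wedge: H_1(A v B) = H_1(A) + H_1(B).
b_1(Sigma_11) = 22, b_1(Sigma_10) = 20.
b_1 = 22 + 20 = 42

42


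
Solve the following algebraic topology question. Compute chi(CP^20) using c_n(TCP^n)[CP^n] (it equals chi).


For any closed oriented manifold, <e(TM),[M]> = chi(M).
chi(CP^20) = 20+1 = 21

21


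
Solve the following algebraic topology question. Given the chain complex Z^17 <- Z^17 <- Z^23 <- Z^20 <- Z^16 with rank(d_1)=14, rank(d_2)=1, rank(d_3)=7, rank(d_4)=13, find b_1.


rank H_k = rank(ker d_k) - rank(im d_{k+1}).
rank(ker d_1) = rank(C_1) - rank(d_1) = 17 - 14 = 3.
rank(im d_{1+1}) = 1.
rank H_1 = 3 - 1 = 2

2


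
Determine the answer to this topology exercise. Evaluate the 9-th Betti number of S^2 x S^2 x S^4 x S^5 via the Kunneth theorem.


Each S^d has Poincare polynomial 1 + t^d.
The product S^2 x S^2 x S^4 x S^5 has Poincare polynomial prod(1+t^d_i).
Expanding: b_0=1, b_2=2, b_4=2, b_5=1, b_6=2, b_7=2, b_8=1, b_9=2, b_11=2, b_13=1.
b_9 = 2

2


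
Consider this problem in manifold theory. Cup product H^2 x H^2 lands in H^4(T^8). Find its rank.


Cup product: H^p x H^q -> H^{p+q}; here p+q = 2+2 = 4.
rank H^k(T^n) = C(n,k).
C(8,4) = 70

70


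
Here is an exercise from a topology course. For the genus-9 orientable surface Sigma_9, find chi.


For a closed orientable surface of genus g: chi = 2 - 2g.
Here g = 9.
chi = 2 - 2*9 = 2 - 18 = -16

-16


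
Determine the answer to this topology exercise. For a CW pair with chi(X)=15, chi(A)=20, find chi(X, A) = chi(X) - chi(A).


Relative Euler characteristic: chi(X, A) = chi(X) - chi(A).
= 15 - (20) = -5

-5


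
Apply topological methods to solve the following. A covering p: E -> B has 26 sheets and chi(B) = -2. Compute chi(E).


For a finite covering: chi(E) = (number of sheets) * chi(B).
chi(E) = 26 * (-2) = -52

-52


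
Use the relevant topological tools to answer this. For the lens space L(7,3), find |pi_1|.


pi_1(L(p,q)) = Z/pZ for any q coprime to p.
|pi_1(L(7,3))| = 7

7
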